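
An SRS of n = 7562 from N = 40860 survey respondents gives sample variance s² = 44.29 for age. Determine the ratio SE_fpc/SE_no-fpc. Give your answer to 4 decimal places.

f = n/N = 7562/40860 = 0.18507097.
SE_no-fpc = √(s²/n) = 0.076530492; SE_fpc = √((1−f)s²/n) = 0.069086692.
Ratio = √(1−f) = 0.90273419.

0.9027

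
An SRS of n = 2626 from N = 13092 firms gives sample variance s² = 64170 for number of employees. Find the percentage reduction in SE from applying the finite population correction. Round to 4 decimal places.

f = n/N = 2626/13092 = 0.20058051.
SE_no-fpc = √(s²/n) = 4.9433192; SE_fpc = √((1−f)s²/n) = 4.4198347.
Ratio = √(1−f) = 0.89410262. Reduction = 100·(1 − 0.89410262) = 10.5897%.

10.5897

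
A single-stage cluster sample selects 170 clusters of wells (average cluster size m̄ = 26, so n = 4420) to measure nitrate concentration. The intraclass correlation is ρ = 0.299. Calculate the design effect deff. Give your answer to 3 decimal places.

8.475

deff = 1 + (26 − 1)·0.299 = 1 + 7.475 = 8.475.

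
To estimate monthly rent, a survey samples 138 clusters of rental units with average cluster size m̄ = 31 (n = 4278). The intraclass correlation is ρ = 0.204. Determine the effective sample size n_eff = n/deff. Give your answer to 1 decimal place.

deff = 1 + (31 − 1)·0.204 = 1 + 6.12 = 7.12.
n_eff = 4278 / 7.12 = 600.8.

600.8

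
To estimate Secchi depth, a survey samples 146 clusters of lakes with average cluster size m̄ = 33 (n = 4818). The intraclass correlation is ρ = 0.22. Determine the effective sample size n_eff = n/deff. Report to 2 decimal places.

deff = 1 + (33 − 1)·0.22 = 1 + 7.04 = 8.04.
n_eff = 4818 / 8.04 = 599.25.

599.25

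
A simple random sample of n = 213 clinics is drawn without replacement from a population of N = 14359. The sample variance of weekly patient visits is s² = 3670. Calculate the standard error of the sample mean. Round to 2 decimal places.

Under SRS without replacement, Var(ȳ) = (1 − f)·s²/n with f = n/N = 213/14359 = 0.01483390.
Var(ȳ) = (1 − 0.01483390)·3670/213 = 0.98516610·17.230047 = 16.974458.
SE(ȳ) = √(16.974458) = 4.12.

4.12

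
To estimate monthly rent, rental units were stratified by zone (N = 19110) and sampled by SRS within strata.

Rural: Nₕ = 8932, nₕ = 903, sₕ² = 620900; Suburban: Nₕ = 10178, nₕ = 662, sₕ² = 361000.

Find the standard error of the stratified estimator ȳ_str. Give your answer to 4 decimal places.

Var(ȳ_str) = Σₕ Wₕ²(1 − fₕ)sₕ²/nₕ with Wₕ = Nₕ/N, N = 19110.
Rural: Wₕ = 0.46739927; term = 0.46739927²·(1 − 0.10109718)·620900/903 = 135.02765.
Suburban: Wₕ = 0.53260073; term = 0.53260073²·(1 − 0.06504225)·361000/662 = 144.62545.
Sum = 279.6531.
SE = √(279.6531) = 16.7228.

16.7228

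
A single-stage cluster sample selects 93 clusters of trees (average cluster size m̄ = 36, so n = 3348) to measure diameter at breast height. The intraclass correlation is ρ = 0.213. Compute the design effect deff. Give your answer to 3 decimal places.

8.455

deff = 1 + (36 − 1)·0.213 = 1 + 7.455 = 8.455.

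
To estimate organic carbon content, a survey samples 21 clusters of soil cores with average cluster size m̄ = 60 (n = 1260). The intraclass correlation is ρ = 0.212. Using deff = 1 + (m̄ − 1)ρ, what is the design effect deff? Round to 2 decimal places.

deff = 1 + (60 − 1)·0.212 = 1 + 12.508 = 13.508.

13.51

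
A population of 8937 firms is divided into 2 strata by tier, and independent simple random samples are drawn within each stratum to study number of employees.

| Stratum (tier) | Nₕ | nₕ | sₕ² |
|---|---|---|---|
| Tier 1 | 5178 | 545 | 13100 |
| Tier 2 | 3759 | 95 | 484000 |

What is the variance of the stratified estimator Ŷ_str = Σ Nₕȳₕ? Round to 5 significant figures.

Var(Ŷ_str) = Σₕ Nₕ²(1 − fₕ)sₕ²/nₕ.
Tier 1: 5178²·(1 − 545/5178)·13100/545 = 5.7663253 × 10^8.
Tier 2: 3759²·(1 − 95/3759)·484000/95 = 7.0169688 × 10^10.
Sum = 7.0746321 × 10^10.

7.0746 × 10^10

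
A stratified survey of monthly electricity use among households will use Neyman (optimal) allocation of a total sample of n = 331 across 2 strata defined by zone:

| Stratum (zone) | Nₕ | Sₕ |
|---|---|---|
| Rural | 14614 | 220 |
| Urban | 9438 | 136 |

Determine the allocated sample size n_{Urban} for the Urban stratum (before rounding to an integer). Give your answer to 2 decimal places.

94.44

Neyman allocation: nₕ = n·NₕSₕ / Σⱼ NⱼSⱼ.
Σ NⱼSⱼ = 14614·220 + 9438·136 = 4.498648 × 10^6.
n_{Urban} = 331·9438·136 / (4.498648 × 10^6) = 94.44.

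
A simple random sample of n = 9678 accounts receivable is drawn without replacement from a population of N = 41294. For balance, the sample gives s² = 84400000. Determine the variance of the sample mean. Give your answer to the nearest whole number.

6677

Under SRS without replacement, Var(ȳ) = (1 − f)·s²/n with f = n/N = 9678/41294 = 0.23436819.
Var(ȳ) = (1 − 0.23436819)·84400000/9678 = 0.76563181·8720.8101 = 6676.9296.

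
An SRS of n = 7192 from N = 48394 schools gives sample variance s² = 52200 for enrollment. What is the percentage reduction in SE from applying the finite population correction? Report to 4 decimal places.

7.7294

f = n/N = 7192/48394 = 0.14861346.
SE_no-fpc = √(s²/n) = 2.6940795; SE_fpc = √((1−f)s²/n) = 2.4858436.
Ratio = √(1−f) = 0.92270609. Reduction = 100·(1 − 0.92270609) = 7.7294%.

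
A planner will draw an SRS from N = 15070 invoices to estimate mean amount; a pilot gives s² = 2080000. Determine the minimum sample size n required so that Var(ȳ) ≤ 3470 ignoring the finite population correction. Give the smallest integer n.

Without fpc, n₀ = s²/D = 2080000/3470 = 599.4236.
Rounding up, n = 600.

600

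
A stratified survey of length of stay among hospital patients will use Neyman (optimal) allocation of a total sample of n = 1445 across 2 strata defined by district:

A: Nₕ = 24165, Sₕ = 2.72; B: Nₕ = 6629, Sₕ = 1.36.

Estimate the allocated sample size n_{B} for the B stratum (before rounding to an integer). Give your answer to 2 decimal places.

Neyman allocation: nₕ = n·NₕSₕ / Σⱼ NⱼSⱼ.
Σ NⱼSⱼ = 24165·2.72 + 6629·1.36 = 74744.24.
n_{B} = 1445·6629·1.36 / 74744.24 = 174.29.

174.29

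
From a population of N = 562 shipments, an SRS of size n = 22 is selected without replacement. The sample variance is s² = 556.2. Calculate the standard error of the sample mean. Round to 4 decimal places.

Under SRS without replacement, Var(ȳ) = (1 − f)·s²/n with f = n/N = 22/562 = 0.03914591.
Var(ȳ) = (1 − 0.03914591)·556.2/22 = 0.96085409·25.281818 = 24.292138.
SE(ȳ) = √(24.292138) = 4.9287.

4.9287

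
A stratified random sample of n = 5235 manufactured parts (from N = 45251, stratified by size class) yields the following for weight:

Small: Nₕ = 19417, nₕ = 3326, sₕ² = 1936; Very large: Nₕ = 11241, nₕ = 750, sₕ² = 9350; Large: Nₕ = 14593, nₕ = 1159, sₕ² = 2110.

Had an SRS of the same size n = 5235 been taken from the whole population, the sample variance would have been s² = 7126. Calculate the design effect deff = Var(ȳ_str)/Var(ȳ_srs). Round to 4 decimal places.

Var(ȳ_str) = Σ Wₕ²(1−fₕ)sₕ²/nₕ with Wₕ = Nₕ/45251:
  Small: (19417/45251)²·(1−3326/19417)·1936/3326 = 0.088816143
  Very large: (11241/45251)²·(1−750/11241)·9350/750 = 0.71798574
  Large: (14593/45251)²·(1−1159/14593)·2110/1159 = 0.17429807
  → Var(ȳ_str) = 0.98109995.
Var(ȳ_srs) = (1 − 5235/45251)·7126/5235 = 1.2037454.
deff = 0.98109995 / 1.2037454 = 0.8150.

0.8150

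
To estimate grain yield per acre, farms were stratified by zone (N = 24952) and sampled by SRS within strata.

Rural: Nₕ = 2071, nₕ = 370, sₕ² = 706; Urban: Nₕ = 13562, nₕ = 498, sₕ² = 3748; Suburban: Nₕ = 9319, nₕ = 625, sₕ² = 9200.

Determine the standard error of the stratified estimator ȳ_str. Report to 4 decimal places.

2.0169

Var(ȳ_str) = Σₕ Wₕ²(1 − fₕ)sₕ²/nₕ with Wₕ = Nₕ/N, N = 24952.
Rural: Wₕ = 0.08299936; term = 0.08299936²·(1 − 0.17865765)·706/370 = 0.010796343.
Urban: Wₕ = 0.54352357; term = 0.54352357²·(1 − 0.03672025)·3748/498 = 2.1417039.
Suburban: Wₕ = 0.37347708; term = 0.37347708²·(1 − 0.06706728)·9200/625 = 1.9155171.
Sum = 4.0680173.
SE = √(4.0680173) = 2.0169.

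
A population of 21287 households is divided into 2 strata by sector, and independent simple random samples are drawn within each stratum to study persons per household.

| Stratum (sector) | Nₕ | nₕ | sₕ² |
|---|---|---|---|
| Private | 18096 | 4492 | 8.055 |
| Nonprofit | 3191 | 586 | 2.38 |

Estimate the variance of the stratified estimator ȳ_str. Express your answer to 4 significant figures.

0.001049

Var(ȳ_str) = Σₕ Wₕ²(1 − fₕ)sₕ²/nₕ with Wₕ = Nₕ/N, N = 21287.
Private: Wₕ = 0.85009630; term = 0.85009630²·(1 − 0.24823165)·8.055/4492 = 9.7419543 × 10^-4.
Nonprofit: Wₕ = 0.14990370; term = 0.14990370²·(1 − 0.18364149)·2.38/586 = 7.450492 × 10^-5.
Sum = 0.0010487004.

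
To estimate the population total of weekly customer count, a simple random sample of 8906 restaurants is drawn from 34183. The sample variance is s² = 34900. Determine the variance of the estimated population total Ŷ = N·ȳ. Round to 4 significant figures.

3.386 × 10^9

Var(Ŷ) = N²·Var(ȳ) = N²·(1 − n/N)·s²/n.
f = 8906/34183 = 0.26053886; Var(ȳ) = 0.73946114·34900/8906 = 2.8977312.
Var(Ŷ) = 34183² · 2.8977312 = 3.3859337 × 10^9.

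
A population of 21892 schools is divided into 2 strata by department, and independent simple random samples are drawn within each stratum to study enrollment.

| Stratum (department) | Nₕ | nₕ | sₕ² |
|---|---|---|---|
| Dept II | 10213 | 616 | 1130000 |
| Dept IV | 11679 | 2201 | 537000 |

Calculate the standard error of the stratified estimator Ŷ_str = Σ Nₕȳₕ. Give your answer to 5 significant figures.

454760

Var(Ŷ_str) = Σₕ Nₕ²(1 − fₕ)sₕ²/nₕ.
Dept II: 10213²·(1 − 616/10213)·1130000/616 = 1.797987 × 10^11.
Dept IV: 11679²·(1 − 2201/11679)·537000/2201 = 2.7007016 × 10^10.
Sum = 2.0680572 × 10^11.
SE = √(2.0680572 × 10^11) = 454760.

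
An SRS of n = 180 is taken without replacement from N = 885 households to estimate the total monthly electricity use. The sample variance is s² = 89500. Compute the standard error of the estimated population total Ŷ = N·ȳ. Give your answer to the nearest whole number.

17613

Var(Ŷ) = N²·Var(ȳ) = N²·(1 − n/N)·s²/n.
f = 180/885 = 0.20338983; Var(ȳ) = 0.79661017·89500/180 = 396.09228.
Var(Ŷ) = 885² · 396.09228 = 3.1022938 × 10^8.
SE(Ŷ) = √(3.1022938 × 10^8) = 17613.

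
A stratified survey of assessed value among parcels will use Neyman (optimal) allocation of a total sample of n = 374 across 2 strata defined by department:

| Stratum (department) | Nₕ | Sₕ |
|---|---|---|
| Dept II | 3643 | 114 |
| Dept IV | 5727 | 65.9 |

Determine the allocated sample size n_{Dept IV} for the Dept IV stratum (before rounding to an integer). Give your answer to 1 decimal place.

178.1

Neyman allocation: nₕ = n·NₕSₕ / Σⱼ NⱼSⱼ.
Σ NⱼSⱼ = 3643·114 + 5727·65.9 = 792711.3.
n_{Dept IV} = 374·5727·65.9 / 792711.3 = 178.1.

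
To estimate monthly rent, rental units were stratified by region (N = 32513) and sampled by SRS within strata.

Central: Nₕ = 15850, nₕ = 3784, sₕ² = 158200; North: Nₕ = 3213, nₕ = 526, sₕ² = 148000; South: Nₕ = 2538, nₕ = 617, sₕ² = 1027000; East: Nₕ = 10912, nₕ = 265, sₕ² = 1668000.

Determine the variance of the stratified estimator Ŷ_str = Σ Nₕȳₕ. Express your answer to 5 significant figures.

Var(Ŷ_str) = Σₕ Nₕ²(1 − fₕ)sₕ²/nₕ.
Central: 15850²·(1 − 3784/15850)·158200/3784 = 7.9955426 × 10^9.
North: 3213²·(1 − 526/3213)·148000/526 = 2.4291502 × 10^9.
South: 2538²·(1 − 617/2538)·1027000/617 = 8.1152941 × 10^9.
East: 10912²·(1 − 265/10912)·1668000/265 = 7.3127678 × 10^11.
Sum = 7.4981677 × 10^11.

7.4982 × 10^11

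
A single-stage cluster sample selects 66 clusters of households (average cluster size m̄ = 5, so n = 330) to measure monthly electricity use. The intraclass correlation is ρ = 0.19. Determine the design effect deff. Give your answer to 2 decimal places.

1.76

deff = 1 + (5 − 1)·0.19 = 1 + 0.76 = 1.76.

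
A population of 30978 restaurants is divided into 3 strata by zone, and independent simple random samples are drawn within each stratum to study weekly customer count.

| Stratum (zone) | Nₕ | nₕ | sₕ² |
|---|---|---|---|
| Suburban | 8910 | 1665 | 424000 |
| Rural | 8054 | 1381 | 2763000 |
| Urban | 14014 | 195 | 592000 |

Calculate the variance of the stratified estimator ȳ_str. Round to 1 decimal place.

741.8

Var(ȳ_str) = Σₕ Wₕ²(1 − fₕ)sₕ²/nₕ with Wₕ = Nₕ/N, N = 30978.
Suburban: Wₕ = 0.28762347; term = 0.28762347²·(1 − 0.18686869)·424000/1665 = 17.130142.
Rural: Wₕ = 0.25999096; term = 0.25999096²·(1 − 0.17146759)·2763000/1381 = 112.05035.
Urban: Wₕ = 0.45238556; term = 0.45238556²·(1 − 0.01391466)·592000/195 = 612.65936.
Sum = 741.83985.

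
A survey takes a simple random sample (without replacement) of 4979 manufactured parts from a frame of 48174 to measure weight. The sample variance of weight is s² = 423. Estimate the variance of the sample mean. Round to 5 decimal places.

Under SRS without replacement, Var(ȳ) = (1 − f)·s²/n with f = n/N = 4979/48174 = 0.10335451.
Var(ȳ) = (1 − 0.10335451)·423/4979 = 0.89664549·0.084956819 = 0.076176149.

0.07618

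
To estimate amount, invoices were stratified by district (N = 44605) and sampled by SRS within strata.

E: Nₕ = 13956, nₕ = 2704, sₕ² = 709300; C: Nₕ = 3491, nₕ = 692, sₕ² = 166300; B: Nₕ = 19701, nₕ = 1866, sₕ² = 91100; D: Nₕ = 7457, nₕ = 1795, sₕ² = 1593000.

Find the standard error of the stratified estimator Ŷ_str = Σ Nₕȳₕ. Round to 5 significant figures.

Var(Ŷ_str) = Σₕ Nₕ²(1 − fₕ)sₕ²/nₕ.
E: 13956²·(1 − 2704/13956)·709300/2704 = 4.1192102 × 10^10.
C: 3491²·(1 − 692/3491)·166300/692 = 2.3482206 × 10^9.
B: 19701²·(1 − 1866/19701)·91100/1866 = 1.7154107 × 10^10.
D: 7457²·(1 − 1795/7457)·1593000/1795 = 3.7470141 × 10^10.
Sum = 9.8164571 × 10^10.
SE = √(9.8164571 × 10^10) = 313310.

313310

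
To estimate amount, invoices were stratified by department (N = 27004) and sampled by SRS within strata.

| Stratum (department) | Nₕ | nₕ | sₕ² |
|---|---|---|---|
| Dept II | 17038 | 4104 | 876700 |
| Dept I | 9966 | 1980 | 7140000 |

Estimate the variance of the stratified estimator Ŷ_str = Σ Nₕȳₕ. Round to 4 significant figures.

3.341 × 10^11

Var(Ŷ_str) = Σₕ Nₕ²(1 − fₕ)sₕ²/nₕ.
Dept II: 17038²·(1 − 4104/17038)·876700/4104 = 4.707552 × 10^10.
Dept I: 9966²·(1 − 1980/9966)·7140000/1980 = 2.8700087 × 10^11.
Sum = 3.3407639 × 10^11.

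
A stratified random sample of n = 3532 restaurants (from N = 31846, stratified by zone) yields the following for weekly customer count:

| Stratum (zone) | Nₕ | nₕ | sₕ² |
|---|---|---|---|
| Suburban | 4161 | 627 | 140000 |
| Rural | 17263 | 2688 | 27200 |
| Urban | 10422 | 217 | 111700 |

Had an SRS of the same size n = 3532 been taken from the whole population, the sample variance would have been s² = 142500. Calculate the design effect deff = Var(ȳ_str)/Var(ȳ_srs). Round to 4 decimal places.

Var(ȳ_str) = Σ Wₕ²(1−fₕ)sₕ²/nₕ with Wₕ = Nₕ/31846:
  Suburban: (4161/31846)²·(1−627/4161)·140000/627 = 3.2375387
  Rural: (17263/31846)²·(1−2688/17263)·27200/2688 = 2.510468
  Urban: (10422/31846)²·(1−217/10422)·111700/217 = 53.981846
  → Var(ȳ_str) = 59.729853.
Var(ȳ_srs) = (1 − 3532/31846)·142500/3532 = 35.870754.
deff = 59.729853 / 35.870754 = 1.6651.

1.6651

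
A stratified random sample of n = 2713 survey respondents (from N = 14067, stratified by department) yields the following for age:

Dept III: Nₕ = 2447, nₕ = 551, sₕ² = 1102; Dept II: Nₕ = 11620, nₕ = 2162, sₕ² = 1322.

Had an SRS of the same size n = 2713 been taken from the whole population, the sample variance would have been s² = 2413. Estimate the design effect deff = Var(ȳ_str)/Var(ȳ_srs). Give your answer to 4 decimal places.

0.5384

Var(ȳ_str) = Σ Wₕ²(1−fₕ)sₕ²/nₕ with Wₕ = Nₕ/14067:
  Dept III: (2447/14067)²·(1−551/2447)·1102/551 = 0.046892061
  Dept II: (11620/14067)²·(1−2162/11620)·1322/2162 = 0.33960825
  → Var(ȳ_str) = 0.38650031.
Var(ȳ_srs) = (1 − 2713/14067)·2413/2713 = 0.71788509.
deff = 0.38650031 / 0.71788509 = 0.5384.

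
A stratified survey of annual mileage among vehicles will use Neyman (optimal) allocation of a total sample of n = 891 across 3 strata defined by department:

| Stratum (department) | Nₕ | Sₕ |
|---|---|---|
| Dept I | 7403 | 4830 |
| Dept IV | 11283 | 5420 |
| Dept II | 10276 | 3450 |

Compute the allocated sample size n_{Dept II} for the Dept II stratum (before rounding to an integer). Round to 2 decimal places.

238.65

Neyman allocation: nₕ = n·NₕSₕ / Σⱼ NⱼSⱼ.
Σ NⱼSⱼ = 7403·4830 + 11283·5420 + 10276·3450 = 1.3236255 × 10^8.
n_{Dept II} = 891·10276·3450 / (1.3236255 × 10^8) = 238.65.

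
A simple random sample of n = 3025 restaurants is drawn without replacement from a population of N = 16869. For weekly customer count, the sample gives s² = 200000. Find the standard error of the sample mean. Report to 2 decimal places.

Under SRS without replacement, Var(ȳ) = (1 − f)·s²/n with f = n/N = 3025/16869 = 0.17932302.
Var(ȳ) = (1 − 0.17932302)·200000/3025 = 0.82067698·66.115702 = 54.259635.
SE(ȳ) = √(54.259635) = 7.37.

7.37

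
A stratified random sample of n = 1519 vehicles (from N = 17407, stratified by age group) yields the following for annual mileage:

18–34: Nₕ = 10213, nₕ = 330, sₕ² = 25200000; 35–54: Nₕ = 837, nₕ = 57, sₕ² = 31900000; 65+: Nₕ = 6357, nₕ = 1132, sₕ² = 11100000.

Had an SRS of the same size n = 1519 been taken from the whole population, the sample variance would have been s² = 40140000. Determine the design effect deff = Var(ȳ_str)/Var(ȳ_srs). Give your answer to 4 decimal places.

1.1492

Var(ȳ_str) = Σ Wₕ²(1−fₕ)sₕ²/nₕ with Wₕ = Nₕ/17407:
  18–34: (10213/17407)²·(1−330/10213)·25200000/330 = 25437.877
  35–54: (837/17407)²·(1−57/837)·31900000/57 = 1205.8354
  65+: (6357/17407)²·(1−1132/6357)·11100000/1132 = 1074.8979
  → Var(ȳ_str) = 27718.61.
Var(ȳ_srs) = (1 − 1519/17407)·40140000/1519 = 24119.311.
deff = 27718.61 / 24119.311 = 1.1492.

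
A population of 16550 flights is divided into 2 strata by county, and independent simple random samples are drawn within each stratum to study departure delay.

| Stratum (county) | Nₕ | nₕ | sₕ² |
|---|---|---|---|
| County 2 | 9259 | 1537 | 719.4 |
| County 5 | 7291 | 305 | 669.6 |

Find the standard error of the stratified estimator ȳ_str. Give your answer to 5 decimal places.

Var(ȳ_str) = Σₕ Wₕ²(1 − fₕ)sₕ²/nₕ with Wₕ = Nₕ/N, N = 16550.
County 2: Wₕ = 0.55945619; term = 0.55945619²·(1 − 0.16600065)·719.4/1537 = 0.1221784.
County 5: Wₕ = 0.44054381; term = 0.44054381²·(1 − 0.04183240)·669.6/305 = 0.40825855.
Sum = 0.53043695.
SE = √(0.53043695) = 0.72831.

0.72831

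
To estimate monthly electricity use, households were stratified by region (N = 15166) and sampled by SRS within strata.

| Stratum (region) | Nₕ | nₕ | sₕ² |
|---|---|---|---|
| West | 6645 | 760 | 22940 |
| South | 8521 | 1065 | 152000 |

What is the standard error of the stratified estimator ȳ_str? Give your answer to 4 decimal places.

6.6749

Var(ȳ_str) = Σₕ Wₕ²(1 − fₕ)sₕ²/nₕ with Wₕ = Nₕ/N, N = 15166.
West: Wₕ = 0.43815113; term = 0.43815113²·(1 − 0.11437171)·22940/760 = 5.1319116.
South: Wₕ = 0.56184887; term = 0.56184887²·(1 − 0.12498533)·152000/1065 = 39.422879.
Sum = 44.554791.
SE = √(44.554791) = 6.6749.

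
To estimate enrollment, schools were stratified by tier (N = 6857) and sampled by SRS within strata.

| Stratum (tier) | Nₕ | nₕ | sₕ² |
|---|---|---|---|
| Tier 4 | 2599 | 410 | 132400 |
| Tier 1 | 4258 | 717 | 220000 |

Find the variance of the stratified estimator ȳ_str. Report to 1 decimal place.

137.5

Var(ȳ_str) = Σₕ Wₕ²(1 − fₕ)sₕ²/nₕ with Wₕ = Nₕ/N, N = 6857.
Tier 4: Wₕ = 0.37902873; term = 0.37902873²·(1 − 0.15775298)·132400/410 = 39.074.
Tier 1: Wₕ = 0.62097127; term = 0.62097127²·(1 − 0.16838891)·220000/717 = 98.393591.
Sum = 137.46759.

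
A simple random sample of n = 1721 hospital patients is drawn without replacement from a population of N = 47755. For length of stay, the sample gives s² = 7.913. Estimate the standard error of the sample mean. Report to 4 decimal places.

0.0666

Under SRS without replacement, Var(ȳ) = (1 − f)·s²/n with f = n/N = 1721/47755 = 0.03603811.
Var(ȳ) = (1 − 0.03603811)·7.913/1721 = 0.96396189·0.0045979082 = 0.0044322083.
SE(ȳ) = √(0.0044322083) = 0.0666.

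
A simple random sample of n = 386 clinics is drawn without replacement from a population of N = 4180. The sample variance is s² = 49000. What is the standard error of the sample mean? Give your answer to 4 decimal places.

Under SRS without replacement, Var(ȳ) = (1 − f)·s²/n with f = n/N = 386/4180 = 0.09234450.
Var(ȳ) = (1 − 0.09234450)·49000/386 = 0.90765550·126.94301 = 115.22052.
SE(ȳ) = √(115.22052) = 10.7341.

10.7341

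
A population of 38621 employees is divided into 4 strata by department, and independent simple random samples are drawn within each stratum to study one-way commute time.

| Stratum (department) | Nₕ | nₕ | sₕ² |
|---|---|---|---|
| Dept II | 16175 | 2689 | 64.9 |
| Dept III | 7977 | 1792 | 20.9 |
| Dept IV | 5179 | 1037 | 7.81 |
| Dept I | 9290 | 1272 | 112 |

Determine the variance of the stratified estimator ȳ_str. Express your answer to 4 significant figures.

0.008421

Var(ȳ_str) = Σₕ Wₕ²(1 − fₕ)sₕ²/nₕ with Wₕ = Nₕ/N, N = 38621.
Dept II: Wₕ = 0.41881360; term = 0.41881360²·(1 − 0.16624420)·64.9/2689 = 0.0035296717.
Dept III: Wₕ = 0.20654566; term = 0.20654566²·(1 − 0.22464586)·20.9/1792 = 3.8578075 × 10^-4.
Dept IV: Wₕ = 0.13409803; term = 0.13409803²·(1 − 0.20023170)·7.81/1037 = 1.0831317 × 10^-4.
Dept I: Wₕ = 0.24054271; term = 0.24054271²·(1 − 0.13692142)·112/1272 = 0.004397093.
Sum = 0.0084208586.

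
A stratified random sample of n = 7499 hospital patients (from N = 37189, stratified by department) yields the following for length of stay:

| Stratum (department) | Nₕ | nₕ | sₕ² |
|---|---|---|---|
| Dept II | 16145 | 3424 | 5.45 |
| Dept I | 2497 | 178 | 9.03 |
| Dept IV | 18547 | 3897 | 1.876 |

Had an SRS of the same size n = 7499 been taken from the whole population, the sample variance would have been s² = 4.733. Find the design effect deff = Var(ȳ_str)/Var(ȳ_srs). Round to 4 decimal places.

1.0783

Var(ȳ_str) = Σ Wₕ²(1−fₕ)sₕ²/nₕ with Wₕ = Nₕ/37189:
  Dept II: (16145/37189)²·(1−3424/16145)·5.45/3424 = 2.3637038 × 10^-4
  Dept I: (2497/37189)²·(1−178/2497)·9.03/178 = 2.1240172 × 10^-4
  Dept IV: (18547/37189)²·(1−3897/18547)·1.876/3897 = 9.4576824 × 10^-5
  → Var(ȳ_str) = 5.4334892 × 10^-4.
Var(ȳ_srs) = (1 − 7499/37189)·4.733/7499 = 5.03882 × 10^-4.
deff = (5.4334892 × 10^-4) / (5.03882 × 10^-4) = 1.0783.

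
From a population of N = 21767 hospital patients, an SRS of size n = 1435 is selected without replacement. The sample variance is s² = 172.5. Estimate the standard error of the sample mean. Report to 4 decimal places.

Under SRS without replacement, Var(ȳ) = (1 − f)·s²/n with f = n/N = 1435/21767 = 0.06592548.
Var(ȳ) = (1 − 0.06592548)·172.5/1435 = 0.93407452·0.12020906 = 0.11228422.
SE(ȳ) = √(0.11228422) = 0.3351.

0.3351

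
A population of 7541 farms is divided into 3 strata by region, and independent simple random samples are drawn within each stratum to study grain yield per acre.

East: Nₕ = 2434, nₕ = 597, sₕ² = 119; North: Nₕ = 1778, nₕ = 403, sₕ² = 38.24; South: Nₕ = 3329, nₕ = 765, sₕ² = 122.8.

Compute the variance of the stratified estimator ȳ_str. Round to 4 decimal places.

Var(ȳ_str) = Σₕ Wₕ²(1 − fₕ)sₕ²/nₕ with Wₕ = Nₕ/N, N = 7541.
East: Wₕ = 0.32276886; term = 0.32276886²·(1 − 0.24527527)·119/597 = 0.015672724.
North: Wₕ = 0.23577775; term = 0.23577775²·(1 − 0.22665917)·38.24/403 = 0.0040793354.
South: Wₕ = 0.44145339; term = 0.44145339²·(1 − 0.22979874)·122.8/765 = 0.024094109.
Sum = 0.043846168.

0.0438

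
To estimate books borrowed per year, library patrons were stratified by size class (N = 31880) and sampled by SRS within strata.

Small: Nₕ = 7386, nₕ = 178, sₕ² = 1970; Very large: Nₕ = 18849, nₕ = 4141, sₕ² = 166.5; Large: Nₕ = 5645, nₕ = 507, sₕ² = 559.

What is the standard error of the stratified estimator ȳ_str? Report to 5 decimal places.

Var(ȳ_str) = Σₕ Wₕ²(1 − fₕ)sₕ²/nₕ with Wₕ = Nₕ/N, N = 31880.
Small: Wₕ = 0.23168130; term = 0.23168130²·(1 − 0.02409965)·1970/178 = 0.57974055.
Very large: Wₕ = 0.59124843; term = 0.59124843²·(1 − 0.21969335)·166.5/4141 = 0.010967669.
Large: Wₕ = 0.17707026; term = 0.17707026²·(1 − 0.08981399)·559/507 = 0.031464821.
Sum = 0.62217304.
SE = √(0.62217304) = 0.78878.

0.78878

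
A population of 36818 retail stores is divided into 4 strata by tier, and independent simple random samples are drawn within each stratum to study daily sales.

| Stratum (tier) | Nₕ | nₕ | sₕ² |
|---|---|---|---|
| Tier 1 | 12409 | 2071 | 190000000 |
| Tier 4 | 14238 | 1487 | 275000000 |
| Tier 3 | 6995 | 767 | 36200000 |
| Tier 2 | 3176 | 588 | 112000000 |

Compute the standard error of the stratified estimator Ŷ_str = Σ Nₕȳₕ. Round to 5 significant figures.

Var(Ŷ_str) = Σₕ Nₕ²(1 − fₕ)sₕ²/nₕ.
Tier 1: 12409²·(1 − 2071/12409)·190000000/2071 = 1.1769197 × 10^13.
Tier 4: 14238²·(1 − 1487/14238)·275000000/1487 = 3.3574918 × 10^13.
Tier 3: 6995²·(1 − 767/6995)·36200000/767 = 2.0561251 × 10^12.
Tier 2: 3176²·(1 − 588/3176)·112000000/588 = 1.5656168 × 10^12.
Sum = 4.8965857 × 10^13.
SE = √(4.8965857 × 10^13) = 6.9976 × 10^6.

6.9976 × 10^6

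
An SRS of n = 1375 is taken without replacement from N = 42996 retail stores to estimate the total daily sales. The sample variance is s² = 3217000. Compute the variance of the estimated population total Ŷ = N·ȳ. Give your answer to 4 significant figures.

4.187 × 10^12

Var(Ŷ) = N²·Var(ȳ) = N²·(1 − n/N)·s²/n.
f = 1375/42996 = 0.03197972; Var(ȳ) = 0.96802028·3217000/1375 = 2264.8155.
Var(Ŷ) = 42996² · 2264.8155 = 4.1868648 × 10^12.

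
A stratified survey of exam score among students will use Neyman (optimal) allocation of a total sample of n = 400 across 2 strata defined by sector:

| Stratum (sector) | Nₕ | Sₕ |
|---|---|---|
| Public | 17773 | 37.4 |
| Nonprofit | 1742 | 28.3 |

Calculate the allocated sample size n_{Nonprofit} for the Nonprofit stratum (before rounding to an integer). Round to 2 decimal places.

Neyman allocation: nₕ = n·NₕSₕ / Σⱼ NⱼSⱼ.
Σ NⱼSⱼ = 17773·37.4 + 1742·28.3 = 714008.8.
n_{Nonprofit} = 400·1742·28.3 / 714008.8 = 27.62.

27.62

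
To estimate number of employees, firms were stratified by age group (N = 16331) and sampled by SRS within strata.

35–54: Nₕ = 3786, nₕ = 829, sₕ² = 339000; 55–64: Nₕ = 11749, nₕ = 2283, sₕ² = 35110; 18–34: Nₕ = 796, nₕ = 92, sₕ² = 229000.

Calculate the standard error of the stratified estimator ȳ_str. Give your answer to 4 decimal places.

Var(ȳ_str) = Σₕ Wₕ²(1 − fₕ)sₕ²/nₕ with Wₕ = Nₕ/N, N = 16331.
35–54: Wₕ = 0.23182904; term = 0.23182904²·(1 − 0.21896461)·339000/829 = 17.165306.
55–64: Wₕ = 0.71942931; term = 0.71942931²·(1 − 0.19431441)·35110/2283 = 6.4130816.
18–34: Wₕ = 0.04874166; term = 0.04874166²·(1 − 0.11557789)·229000/92 = 5.2300739.
Sum = 28.808462.
SE = √(28.808462) = 5.3674.

5.3674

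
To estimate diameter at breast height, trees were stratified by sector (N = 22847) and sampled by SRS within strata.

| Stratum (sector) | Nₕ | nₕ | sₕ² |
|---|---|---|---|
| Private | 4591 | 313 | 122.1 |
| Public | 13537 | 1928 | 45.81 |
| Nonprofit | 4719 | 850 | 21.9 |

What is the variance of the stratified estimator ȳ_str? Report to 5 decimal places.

0.02273

Var(ȳ_str) = Σₕ Wₕ²(1 − fₕ)sₕ²/nₕ with Wₕ = Nₕ/N, N = 22847.
Private: Wₕ = 0.20094542; term = 0.20094542²·(1 − 0.06817687)·122.1/313 = 0.014677802.
Public: Wₕ = 0.59250667; term = 0.59250667²·(1 − 0.14242447)·45.81/1928 = 0.0071533939.
Nonprofit: Wₕ = 0.20654791; term = 0.20654791²·(1 − 0.18012291)·21.9/850 = 9.0118828 × 10^-4.
Sum = 0.022732384.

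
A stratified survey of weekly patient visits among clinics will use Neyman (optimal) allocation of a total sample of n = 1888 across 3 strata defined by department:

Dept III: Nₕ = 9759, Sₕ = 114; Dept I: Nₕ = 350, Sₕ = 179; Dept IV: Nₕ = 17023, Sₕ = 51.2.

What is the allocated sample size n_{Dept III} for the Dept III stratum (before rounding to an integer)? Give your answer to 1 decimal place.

Neyman allocation: nₕ = n·NₕSₕ / Σⱼ NⱼSⱼ.
Σ NⱼSⱼ = 9759·114 + 350·179 + 17023·51.2 = 2.0467536 × 10^6.
n_{Dept III} = 1888·9759·114 / (2.0467536 × 10^6) = 1026.2.

1026.2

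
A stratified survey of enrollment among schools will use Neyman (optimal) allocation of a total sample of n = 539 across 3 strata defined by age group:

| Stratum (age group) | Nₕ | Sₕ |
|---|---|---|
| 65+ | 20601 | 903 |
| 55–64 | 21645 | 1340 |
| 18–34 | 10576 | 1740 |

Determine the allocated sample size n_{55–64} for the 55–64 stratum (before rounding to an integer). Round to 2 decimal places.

236.84

Neyman allocation: nₕ = n·NₕSₕ / Σⱼ NⱼSⱼ.
Σ NⱼSⱼ = 20601·903 + 21645·1340 + 10576·1740 = 6.6009243 × 10^7.
n_{55–64} = 539·21645·1340 / (6.6009243 × 10^7) = 236.84.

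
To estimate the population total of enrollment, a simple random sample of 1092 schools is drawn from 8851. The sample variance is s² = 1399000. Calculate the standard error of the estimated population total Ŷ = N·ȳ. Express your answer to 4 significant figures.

Var(Ŷ) = N²·Var(ȳ) = N²·(1 − n/N)·s²/n.
f = 1092/8851 = 0.12337589; Var(ȳ) = 0.87662411·1399000/1092 = 1123.0743.
Var(Ŷ) = 8851² · 1123.0743 = 8.7981866 × 10^10.
SE(Ŷ) = √(8.7981866 × 10^10) = 296600.

296600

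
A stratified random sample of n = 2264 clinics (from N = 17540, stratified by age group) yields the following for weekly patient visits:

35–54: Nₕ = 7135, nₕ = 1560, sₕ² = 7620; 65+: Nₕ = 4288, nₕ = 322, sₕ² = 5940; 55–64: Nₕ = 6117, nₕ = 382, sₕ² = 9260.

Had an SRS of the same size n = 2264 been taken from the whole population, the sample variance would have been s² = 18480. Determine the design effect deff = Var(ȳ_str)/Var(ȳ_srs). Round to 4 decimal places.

0.6211

Var(ȳ_str) = Σ Wₕ²(1−fₕ)sₕ²/nₕ with Wₕ = Nₕ/17540:
  35–54: (7135/17540)²·(1−1560/7135)·7620/1560 = 0.63155335
  65+: (4288/17540)²·(1−322/4288)·5940/322 = 1.0197152
  55–64: (6117/17540)²·(1−382/6117)·9260/382 = 2.764142
  → Var(ȳ_str) = 4.4154106.
Var(ȳ_srs) = (1 − 2264/17540)·18480/2264 = 7.1089524.
deff = 4.4154106 / 7.1089524 = 0.6211.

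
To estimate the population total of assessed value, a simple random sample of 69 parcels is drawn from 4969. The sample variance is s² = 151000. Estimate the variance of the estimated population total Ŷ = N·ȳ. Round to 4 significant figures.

Var(Ŷ) = N²·Var(ȳ) = N²·(1 − n/N)·s²/n.
f = 69/4969 = 0.01388609; Var(ȳ) = 0.98611391·151000/69 = 2158.0174.
Var(Ŷ) = 4969² · 2158.0174 = 5.3283523 × 10^10.

5.328 × 10^10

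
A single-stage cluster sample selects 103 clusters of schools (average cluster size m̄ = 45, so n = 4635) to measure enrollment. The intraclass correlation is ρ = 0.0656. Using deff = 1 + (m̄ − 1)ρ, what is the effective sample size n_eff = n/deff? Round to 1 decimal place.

deff = 1 + (45 − 1)·0.0656 = 1 + 2.8864 = 3.8864.
n_eff = 4635 / 3.8864 = 1192.6.

1192.6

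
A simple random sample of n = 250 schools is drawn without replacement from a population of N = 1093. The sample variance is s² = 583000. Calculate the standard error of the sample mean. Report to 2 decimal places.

Under SRS without replacement, Var(ȳ) = (1 − f)·s²/n with f = n/N = 250/1093 = 0.22872827.
Var(ȳ) = (1 − 0.22872827)·583000/250 = 0.77127173·2332 = 1798.6057.
SE(ȳ) = √(1798.6057) = 42.41.

42.41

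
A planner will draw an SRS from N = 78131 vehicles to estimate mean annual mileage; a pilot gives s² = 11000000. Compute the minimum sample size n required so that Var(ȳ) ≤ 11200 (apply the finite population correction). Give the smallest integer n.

970

Without fpc, n₀ = s²/D = 11000000/11200 = 982.1429.
With fpc, (1 − n/N)·s²/n ≤ D requires n ≥ n₀/(1 + n₀/N) = 982.1429/(1 + 982.1429/78131) = 969.9502.
Rounding up, n = 970.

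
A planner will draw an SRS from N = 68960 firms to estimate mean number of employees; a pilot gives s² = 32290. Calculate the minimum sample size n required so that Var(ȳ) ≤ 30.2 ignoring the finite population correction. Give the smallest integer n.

1070

Without fpc, n₀ = s²/D = 32290/30.2 = 1069.2053.
Rounding up, n = 1070.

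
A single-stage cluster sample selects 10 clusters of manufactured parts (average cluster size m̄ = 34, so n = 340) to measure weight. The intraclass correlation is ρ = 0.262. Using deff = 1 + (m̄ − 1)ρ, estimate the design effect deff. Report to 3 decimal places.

9.646

deff = 1 + (34 − 1)·0.262 = 1 + 8.646 = 9.646.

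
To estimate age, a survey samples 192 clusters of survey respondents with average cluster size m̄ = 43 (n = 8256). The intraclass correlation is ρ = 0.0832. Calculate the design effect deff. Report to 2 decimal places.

4.49

deff = 1 + (43 − 1)·0.0832 = 1 + 3.4944 = 4.4944.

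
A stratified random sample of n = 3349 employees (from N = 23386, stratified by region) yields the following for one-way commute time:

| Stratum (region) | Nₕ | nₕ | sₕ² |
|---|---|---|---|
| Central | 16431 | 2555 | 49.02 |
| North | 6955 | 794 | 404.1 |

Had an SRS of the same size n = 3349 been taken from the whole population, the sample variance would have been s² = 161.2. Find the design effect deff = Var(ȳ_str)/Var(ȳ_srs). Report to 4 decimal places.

1.1608

Var(ȳ_str) = Σ Wₕ²(1−fₕ)sₕ²/nₕ with Wₕ = Nₕ/23386:
  Central: (16431/23386)²·(1−2555/16431)·49.02/2555 = 0.0079983204
  North: (6955/23386)²·(1−794/6955)·404.1/794 = 0.039875377
  → Var(ȳ_str) = 0.047873697.
Var(ȳ_srs) = (1 − 3349/23386)·161.2/3349 = 0.041240758.
deff = 0.047873697 / 0.041240758 = 1.1608.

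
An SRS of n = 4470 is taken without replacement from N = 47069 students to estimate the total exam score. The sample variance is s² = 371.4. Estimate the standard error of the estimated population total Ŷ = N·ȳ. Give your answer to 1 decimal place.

Var(Ŷ) = N²·Var(ȳ) = N²·(1 − n/N)·s²/n.
f = 4470/47069 = 0.09496696; Var(ȳ) = 0.90503304·371.4/4470 = 0.075196705.
Var(Ŷ) = 47069² · 0.075196705 = 1.6659761 × 10^8.
SE(Ŷ) = √(1.6659761 × 10^8) = 12907.3.

12907.3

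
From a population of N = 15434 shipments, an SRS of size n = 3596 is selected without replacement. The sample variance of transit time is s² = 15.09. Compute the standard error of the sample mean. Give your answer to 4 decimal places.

Under SRS without replacement, Var(ȳ) = (1 − f)·s²/n with f = n/N = 3596/15434 = 0.23299210.
Var(ȳ) = (1 − 0.23299210)·15.09/3596 = 0.76700790·0.0041963293 = 0.0032186177.
SE(ȳ) = √(0.0032186177) = 0.0567.

0.0567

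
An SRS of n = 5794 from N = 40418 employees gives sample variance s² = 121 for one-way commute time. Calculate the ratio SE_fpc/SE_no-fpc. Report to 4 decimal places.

f = n/N = 5794/40418 = 0.14335197.
SE_no-fpc = √(s²/n) = 0.14451184; SE_fpc = √((1−f)s²/n) = 0.13375334.
Ratio = √(1−f) = 0.92555282.

0.9256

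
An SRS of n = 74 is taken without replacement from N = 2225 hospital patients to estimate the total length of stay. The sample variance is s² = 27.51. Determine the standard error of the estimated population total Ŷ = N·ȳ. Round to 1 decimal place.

1333.9

Var(Ŷ) = N²·Var(ȳ) = N²·(1 − n/N)·s²/n.
f = 74/2225 = 0.03325843; Var(ȳ) = 0.96674157·27.51/74 = 0.35939271.
Var(Ŷ) = 2225² · 0.35939271 = 1.7792185 × 10^6.
SE(Ŷ) = √(1.7792185 × 10^6) = 1333.9.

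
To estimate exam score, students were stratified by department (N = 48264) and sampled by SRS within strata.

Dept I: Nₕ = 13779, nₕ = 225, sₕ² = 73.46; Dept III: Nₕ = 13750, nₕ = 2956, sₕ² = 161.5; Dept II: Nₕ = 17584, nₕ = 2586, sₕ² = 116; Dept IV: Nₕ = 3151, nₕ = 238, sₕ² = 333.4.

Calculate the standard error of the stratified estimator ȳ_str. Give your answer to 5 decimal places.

0.20064

Var(ȳ_str) = Σₕ Wₕ²(1 − fₕ)sₕ²/nₕ with Wₕ = Nₕ/N, N = 48264.
Dept I: Wₕ = 0.28549229; term = 0.28549229²·(1 − 0.01632920)·73.46/225 = 0.026176222.
Dept III: Wₕ = 0.28489143; term = 0.28489143²·(1 − 0.21498182)·161.5/2956 = 0.0034810205.
Dept II: Wₕ = 0.36432952; term = 0.36432952²·(1 − 0.14706551)·116/2586 = 0.0050784814.
Dept IV: Wₕ = 0.06528676; term = 0.06528676²·(1 − 0.07553158)·333.4/238 = 0.0055198961.
Sum = 0.04025562.
SE = √(0.04025562) = 0.20064.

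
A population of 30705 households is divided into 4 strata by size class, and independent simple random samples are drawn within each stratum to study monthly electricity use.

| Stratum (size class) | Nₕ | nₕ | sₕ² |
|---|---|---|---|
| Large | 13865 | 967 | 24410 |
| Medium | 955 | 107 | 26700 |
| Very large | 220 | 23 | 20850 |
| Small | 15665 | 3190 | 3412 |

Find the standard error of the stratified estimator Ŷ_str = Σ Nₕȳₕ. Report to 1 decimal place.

70460.1

Var(Ŷ_str) = Σₕ Nₕ²(1 − fₕ)sₕ²/nₕ.
Large: 13865²·(1 − 967/13865)·24410/967 = 4.5142286 × 10^9.
Medium: 955²·(1 − 107/955)·26700/107 = 2.0208157 × 10^8.
Very large: 220²·(1 − 23/220)·20850/23 = 3.9288652 × 10^7.
Small: 15665²·(1 − 3190/15665)·3412/3190 = 2.090207 × 10^8.
Sum = 4.9646195 × 10^9.
SE = √(4.9646195 × 10^9) = 70460.1.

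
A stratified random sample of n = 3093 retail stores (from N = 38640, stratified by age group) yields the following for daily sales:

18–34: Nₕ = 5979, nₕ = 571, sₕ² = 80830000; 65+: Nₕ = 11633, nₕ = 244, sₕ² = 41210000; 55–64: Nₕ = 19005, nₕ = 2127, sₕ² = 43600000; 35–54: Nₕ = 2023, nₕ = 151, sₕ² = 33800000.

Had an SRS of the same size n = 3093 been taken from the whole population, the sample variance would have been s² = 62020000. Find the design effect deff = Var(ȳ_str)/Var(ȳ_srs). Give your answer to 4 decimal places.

Var(ȳ_str) = Σ Wₕ²(1−fₕ)sₕ²/nₕ with Wₕ = Nₕ/38640:
  18–34: (5979/38640)²·(1−571/5979)·80830000/571 = 3065.6846
  65+: (11633/38640)²·(1−244/11633)·41210000/244 = 14987.04
  55–64: (19005/38640)²·(1−2127/19005)·43600000/2127 = 4403.8612
  35–54: (2023/38640)²·(1−151/2023)·33800000/151 = 567.76321
  → Var(ȳ_str) = 23024.349.
Var(ȳ_srs) = (1 − 3093/38640)·62020000/3093 = 18446.657.
deff = 23024.349 / 18446.657 = 1.2482.

1.2482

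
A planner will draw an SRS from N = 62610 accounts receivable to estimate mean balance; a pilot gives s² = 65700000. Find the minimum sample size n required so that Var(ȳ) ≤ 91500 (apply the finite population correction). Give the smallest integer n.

710

Without fpc, n₀ = s²/D = 65700000/91500 = 718.0328.
With fpc, (1 − n/N)·s²/n ≤ D requires n ≥ n₀/(1 + n₀/N) = 718.0328/(1 + 718.0328/62610) = 709.8915.
Rounding up, n = 710.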